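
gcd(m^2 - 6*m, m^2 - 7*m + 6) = m - 6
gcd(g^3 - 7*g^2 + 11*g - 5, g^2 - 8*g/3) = 1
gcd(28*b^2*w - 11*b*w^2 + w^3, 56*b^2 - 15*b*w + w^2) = -7*b + w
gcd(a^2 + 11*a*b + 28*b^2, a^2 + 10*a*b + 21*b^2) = a + 7*b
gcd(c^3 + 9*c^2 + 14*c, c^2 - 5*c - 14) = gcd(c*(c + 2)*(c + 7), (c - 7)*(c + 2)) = c + 2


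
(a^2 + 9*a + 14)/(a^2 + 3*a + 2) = (a + 7)/(a + 1)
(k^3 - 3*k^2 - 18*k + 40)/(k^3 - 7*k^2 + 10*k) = (k + 4)/k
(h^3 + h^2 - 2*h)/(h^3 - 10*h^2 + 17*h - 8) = h*(h + 2)/(h^2 - 9*h + 8)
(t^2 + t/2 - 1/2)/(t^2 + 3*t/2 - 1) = (t + 1)/(t + 2)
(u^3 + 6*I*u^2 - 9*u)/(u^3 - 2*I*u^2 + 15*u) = (u + 3*I)/(u - 5*I)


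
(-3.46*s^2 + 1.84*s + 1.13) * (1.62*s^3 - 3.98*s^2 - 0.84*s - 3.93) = -5.6052*s^5 + 16.7516*s^4 - 2.5862*s^3 + 7.5548*s^2 - 8.1804*s - 4.4409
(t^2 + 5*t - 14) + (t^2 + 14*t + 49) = 2*t^2 + 19*t + 35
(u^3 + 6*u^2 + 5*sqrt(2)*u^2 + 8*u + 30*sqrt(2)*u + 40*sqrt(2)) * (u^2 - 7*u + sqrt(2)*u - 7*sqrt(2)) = u^5 - u^4 + 6*sqrt(2)*u^4 - 24*u^3 - 6*sqrt(2)*u^3 - 204*sqrt(2)*u^2 - 66*u^2 - 336*sqrt(2)*u - 340*u - 560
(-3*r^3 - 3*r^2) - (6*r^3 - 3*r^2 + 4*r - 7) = -9*r^3 - 4*r + 7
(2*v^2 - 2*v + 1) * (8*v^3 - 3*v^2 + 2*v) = 16*v^5 - 22*v^4 + 18*v^3 - 7*v^2 + 2*v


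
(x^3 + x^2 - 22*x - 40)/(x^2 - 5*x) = x + 6 + 8/x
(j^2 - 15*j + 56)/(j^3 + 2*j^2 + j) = (j^2 - 15*j + 56)/(j*(j^2 + 2*j + 1))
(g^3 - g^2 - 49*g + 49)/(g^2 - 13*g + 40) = (g^3 - g^2 - 49*g + 49)/(g^2 - 13*g + 40)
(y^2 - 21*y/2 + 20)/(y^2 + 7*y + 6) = (y^2 - 21*y/2 + 20)/(y^2 + 7*y + 6)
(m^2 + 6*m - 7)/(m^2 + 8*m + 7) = (m - 1)/(m + 1)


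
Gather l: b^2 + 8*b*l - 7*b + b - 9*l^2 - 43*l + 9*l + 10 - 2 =b^2 - 6*b - 9*l^2 + l*(8*b - 34) + 8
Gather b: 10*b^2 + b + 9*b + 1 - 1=10*b^2 + 10*b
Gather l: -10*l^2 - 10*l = -10*l^2 - 10*l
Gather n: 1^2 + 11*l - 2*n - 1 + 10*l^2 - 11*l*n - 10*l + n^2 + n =10*l^2 + l + n^2 + n*(-11*l - 1)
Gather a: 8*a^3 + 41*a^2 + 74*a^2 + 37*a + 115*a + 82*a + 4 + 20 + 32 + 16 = 8*a^3 + 115*a^2 + 234*a + 72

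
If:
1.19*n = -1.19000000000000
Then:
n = -1.00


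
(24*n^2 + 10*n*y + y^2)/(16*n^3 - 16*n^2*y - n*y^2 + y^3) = (6*n + y)/(4*n^2 - 5*n*y + y^2)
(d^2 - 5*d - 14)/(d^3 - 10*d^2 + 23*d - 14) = (d + 2)/(d^2 - 3*d + 2)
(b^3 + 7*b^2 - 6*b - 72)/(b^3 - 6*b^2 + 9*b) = (b^2 + 10*b + 24)/(b*(b - 3))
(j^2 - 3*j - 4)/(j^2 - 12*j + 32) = (j + 1)/(j - 8)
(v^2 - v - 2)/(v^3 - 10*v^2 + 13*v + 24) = (v - 2)/(v^2 - 11*v + 24)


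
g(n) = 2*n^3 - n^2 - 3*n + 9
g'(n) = 6*n^2 - 2*n - 3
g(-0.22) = 9.59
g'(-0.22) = -2.27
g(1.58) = 9.65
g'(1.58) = 8.82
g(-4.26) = -150.99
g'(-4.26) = 114.41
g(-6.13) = -470.88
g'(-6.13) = 234.72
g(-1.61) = 2.89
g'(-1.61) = 15.77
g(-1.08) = 8.55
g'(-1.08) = 6.16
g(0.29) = 8.09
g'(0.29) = -3.08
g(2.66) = 31.59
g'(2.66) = 34.13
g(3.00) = 45.00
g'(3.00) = 45.00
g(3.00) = 45.00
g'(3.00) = 45.00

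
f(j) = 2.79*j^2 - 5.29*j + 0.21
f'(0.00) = -5.29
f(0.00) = 0.21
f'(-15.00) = -88.99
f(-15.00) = 707.31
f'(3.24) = 12.79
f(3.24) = 12.36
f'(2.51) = 8.72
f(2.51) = 4.51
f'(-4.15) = -28.45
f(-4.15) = 70.21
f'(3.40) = 13.68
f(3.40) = 14.48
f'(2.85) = 10.61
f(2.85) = 7.80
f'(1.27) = 1.80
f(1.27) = -2.01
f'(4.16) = 17.92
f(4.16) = 26.49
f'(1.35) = 2.24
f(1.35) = -1.85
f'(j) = 5.58*j - 5.29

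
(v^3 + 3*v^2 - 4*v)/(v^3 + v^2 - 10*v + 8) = v/(v - 2)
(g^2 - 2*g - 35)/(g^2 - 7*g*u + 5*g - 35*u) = (7 - g)/(-g + 7*u)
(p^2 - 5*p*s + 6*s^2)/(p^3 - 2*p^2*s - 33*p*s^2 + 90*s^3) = (p - 2*s)/(p^2 + p*s - 30*s^2)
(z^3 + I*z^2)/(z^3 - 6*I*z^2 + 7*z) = z/(z - 7*I)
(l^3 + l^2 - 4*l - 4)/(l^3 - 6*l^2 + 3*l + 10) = (l + 2)/(l - 5)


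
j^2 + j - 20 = (j - 4)*(j + 5)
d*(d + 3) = d^2 + 3*d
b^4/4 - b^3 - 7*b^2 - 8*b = b*(b/2 + 1)^2*(b - 8)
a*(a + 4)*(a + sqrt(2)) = a^3 + sqrt(2)*a^2 + 4*a^2 + 4*sqrt(2)*a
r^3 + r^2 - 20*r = r*(r - 4)*(r + 5)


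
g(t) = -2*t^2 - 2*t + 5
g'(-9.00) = 34.00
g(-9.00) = -139.00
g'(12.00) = -50.00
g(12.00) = -307.00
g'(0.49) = -3.96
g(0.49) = 3.54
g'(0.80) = -5.20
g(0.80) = 2.12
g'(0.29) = -3.16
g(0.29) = 4.25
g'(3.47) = -15.88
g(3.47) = -26.02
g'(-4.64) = 16.56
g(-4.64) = -28.78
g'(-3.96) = 13.84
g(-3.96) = -18.44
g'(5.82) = -25.28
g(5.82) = -74.38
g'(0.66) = -4.64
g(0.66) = 2.81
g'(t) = -4*t - 2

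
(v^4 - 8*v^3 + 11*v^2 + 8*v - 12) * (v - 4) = v^5 - 12*v^4 + 43*v^3 - 36*v^2 - 44*v + 48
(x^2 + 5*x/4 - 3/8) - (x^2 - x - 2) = 9*x/4 + 13/8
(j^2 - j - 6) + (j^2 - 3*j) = 2*j^2 - 4*j - 6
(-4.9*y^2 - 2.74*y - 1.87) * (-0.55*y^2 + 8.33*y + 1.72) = 2.695*y^4 - 39.31*y^3 - 30.2237*y^2 - 20.2899*y - 3.2164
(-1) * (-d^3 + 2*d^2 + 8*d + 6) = d^3 - 2*d^2 - 8*d - 6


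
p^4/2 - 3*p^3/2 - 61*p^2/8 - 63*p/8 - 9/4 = (p/2 + 1/2)*(p - 6)*(p + 1/2)*(p + 3/2)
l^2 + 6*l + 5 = (l + 1)*(l + 5)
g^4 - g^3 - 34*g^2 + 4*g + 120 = (g - 6)*(g - 2)*(g + 2)*(g + 5)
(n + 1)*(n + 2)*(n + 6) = n^3 + 9*n^2 + 20*n + 12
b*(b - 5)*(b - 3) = b^3 - 8*b^2 + 15*b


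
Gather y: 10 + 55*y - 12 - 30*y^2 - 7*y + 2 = -30*y^2 + 48*y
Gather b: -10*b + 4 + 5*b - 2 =2 - 5*b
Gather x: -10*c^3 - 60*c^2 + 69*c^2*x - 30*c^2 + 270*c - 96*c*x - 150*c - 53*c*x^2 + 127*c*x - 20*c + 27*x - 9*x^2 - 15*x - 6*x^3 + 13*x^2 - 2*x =-10*c^3 - 90*c^2 + 100*c - 6*x^3 + x^2*(4 - 53*c) + x*(69*c^2 + 31*c + 10)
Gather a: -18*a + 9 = 9 - 18*a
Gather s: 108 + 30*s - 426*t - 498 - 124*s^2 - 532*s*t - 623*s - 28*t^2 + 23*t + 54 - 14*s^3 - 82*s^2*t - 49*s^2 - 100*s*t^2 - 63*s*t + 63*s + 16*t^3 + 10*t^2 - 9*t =-14*s^3 + s^2*(-82*t - 173) + s*(-100*t^2 - 595*t - 530) + 16*t^3 - 18*t^2 - 412*t - 336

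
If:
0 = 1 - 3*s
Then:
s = 1/3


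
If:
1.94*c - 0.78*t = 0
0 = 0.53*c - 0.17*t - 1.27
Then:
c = 11.85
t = 29.47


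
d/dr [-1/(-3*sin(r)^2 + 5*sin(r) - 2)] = (5 - 6*sin(r))*cos(r)/(3*sin(r)^2 - 5*sin(r) + 2)^2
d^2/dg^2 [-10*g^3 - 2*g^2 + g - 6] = -60*g - 4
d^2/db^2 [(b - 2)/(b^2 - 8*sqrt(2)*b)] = 2*(b^3 - 6*b^2 + 48*sqrt(2)*b - 256)/(b^3*(b^3 - 24*sqrt(2)*b^2 + 384*b - 1024*sqrt(2)))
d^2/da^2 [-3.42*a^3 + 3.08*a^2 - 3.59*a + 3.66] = 6.16 - 20.52*a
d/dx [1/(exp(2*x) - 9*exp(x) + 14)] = (9 - 2*exp(x))*exp(x)/(exp(2*x) - 9*exp(x) + 14)^2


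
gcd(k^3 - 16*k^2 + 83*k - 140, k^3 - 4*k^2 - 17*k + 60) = k - 5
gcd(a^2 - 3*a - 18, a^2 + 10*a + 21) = a + 3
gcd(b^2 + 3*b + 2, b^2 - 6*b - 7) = b + 1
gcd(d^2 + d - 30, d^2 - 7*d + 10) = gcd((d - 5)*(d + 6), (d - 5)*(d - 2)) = d - 5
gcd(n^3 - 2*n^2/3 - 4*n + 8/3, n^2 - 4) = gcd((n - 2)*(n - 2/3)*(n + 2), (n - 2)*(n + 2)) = n^2 - 4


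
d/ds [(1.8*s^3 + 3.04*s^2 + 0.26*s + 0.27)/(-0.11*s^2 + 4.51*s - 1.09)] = (-0.198*s^4 + 16.236*s^3 + 7.853*s^2 - 6.5678*s - 1.5011)/(0.0121*s^4 - 0.9922*s^3 + 20.5799*s^2 - 9.8318*s + 1.1881)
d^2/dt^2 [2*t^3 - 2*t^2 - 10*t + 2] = 12*t - 4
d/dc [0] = 0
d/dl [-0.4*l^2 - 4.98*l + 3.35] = -0.8*l - 4.98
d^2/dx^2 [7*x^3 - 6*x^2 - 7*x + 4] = 42*x - 12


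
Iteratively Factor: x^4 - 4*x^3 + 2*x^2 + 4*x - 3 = (x - 3)*(x^3 - x^2 - x + 1) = (x - 3)*(x - 1)*(x^2 - 1) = (x - 3)*(x - 1)*(x + 1)*(x - 1)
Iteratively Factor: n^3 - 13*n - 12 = (n - 4)*(n^2 + 4*n + 3) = (n - 4)*(n + 1)*(n + 3)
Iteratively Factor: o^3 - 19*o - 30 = (o + 2)*(o^2 - 2*o - 15) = (o - 5)*(o + 2)*(o + 3)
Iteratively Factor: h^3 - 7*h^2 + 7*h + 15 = (h - 3)*(h^2 - 4*h - 5) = (h - 5)*(h - 3)*(h + 1)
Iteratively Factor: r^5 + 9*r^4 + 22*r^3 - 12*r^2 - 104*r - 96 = (r + 2)*(r^4 + 7*r^3 + 8*r^2 - 28*r - 48) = (r + 2)*(r + 3)*(r^3 + 4*r^2 - 4*r - 16) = (r - 2)*(r + 2)*(r + 3)*(r^2 + 6*r + 8) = (r - 2)*(r + 2)*(r + 3)*(r + 4)*(r + 2)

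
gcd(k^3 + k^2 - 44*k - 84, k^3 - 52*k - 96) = k^2 + 8*k + 12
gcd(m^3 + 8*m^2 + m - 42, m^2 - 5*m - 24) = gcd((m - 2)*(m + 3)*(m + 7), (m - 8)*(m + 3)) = m + 3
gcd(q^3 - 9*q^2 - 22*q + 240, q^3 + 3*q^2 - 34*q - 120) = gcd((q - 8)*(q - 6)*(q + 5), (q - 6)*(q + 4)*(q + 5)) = q^2 - q - 30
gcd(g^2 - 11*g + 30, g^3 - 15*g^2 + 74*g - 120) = g^2 - 11*g + 30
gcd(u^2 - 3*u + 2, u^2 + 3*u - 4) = u - 1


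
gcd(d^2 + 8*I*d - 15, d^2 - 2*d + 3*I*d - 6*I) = d + 3*I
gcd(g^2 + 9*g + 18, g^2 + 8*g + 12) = g + 6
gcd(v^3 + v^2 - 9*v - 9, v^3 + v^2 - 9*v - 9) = v^3 + v^2 - 9*v - 9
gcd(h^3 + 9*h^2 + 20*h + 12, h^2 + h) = h + 1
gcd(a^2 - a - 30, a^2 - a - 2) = 1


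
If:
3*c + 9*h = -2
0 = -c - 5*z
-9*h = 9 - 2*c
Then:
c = 7/5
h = -31/45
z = -7/25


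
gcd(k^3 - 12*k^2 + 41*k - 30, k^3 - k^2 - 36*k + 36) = k^2 - 7*k + 6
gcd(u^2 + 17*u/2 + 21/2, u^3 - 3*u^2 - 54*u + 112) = u + 7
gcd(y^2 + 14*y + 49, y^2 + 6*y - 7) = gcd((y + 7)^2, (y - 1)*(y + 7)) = y + 7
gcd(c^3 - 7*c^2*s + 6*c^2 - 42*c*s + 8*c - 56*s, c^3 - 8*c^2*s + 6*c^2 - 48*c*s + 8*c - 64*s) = c^2 + 6*c + 8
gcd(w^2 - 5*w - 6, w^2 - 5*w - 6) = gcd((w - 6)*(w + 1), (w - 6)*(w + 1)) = w^2 - 5*w - 6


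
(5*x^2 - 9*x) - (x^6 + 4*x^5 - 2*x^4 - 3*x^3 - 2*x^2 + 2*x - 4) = -x^6 - 4*x^5 + 2*x^4 + 3*x^3 + 7*x^2 - 11*x + 4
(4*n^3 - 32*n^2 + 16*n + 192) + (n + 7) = 4*n^3 - 32*n^2 + 17*n + 199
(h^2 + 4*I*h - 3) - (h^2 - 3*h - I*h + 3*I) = 3*h + 5*I*h - 3 - 3*I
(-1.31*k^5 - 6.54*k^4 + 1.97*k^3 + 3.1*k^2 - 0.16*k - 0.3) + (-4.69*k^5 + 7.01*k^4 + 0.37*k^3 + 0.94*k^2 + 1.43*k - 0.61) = -6.0*k^5 + 0.47*k^4 + 2.34*k^3 + 4.04*k^2 + 1.27*k - 0.91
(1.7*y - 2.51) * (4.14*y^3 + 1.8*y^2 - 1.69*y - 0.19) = 7.038*y^4 - 7.3314*y^3 - 7.391*y^2 + 3.9189*y + 0.4769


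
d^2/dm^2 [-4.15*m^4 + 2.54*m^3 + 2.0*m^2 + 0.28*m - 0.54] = -49.8*m^2 + 15.24*m + 4.0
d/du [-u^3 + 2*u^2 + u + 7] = -3*u^2 + 4*u + 1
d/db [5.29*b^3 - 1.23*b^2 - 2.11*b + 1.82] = 15.87*b^2 - 2.46*b - 2.11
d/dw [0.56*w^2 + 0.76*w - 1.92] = 1.12*w + 0.76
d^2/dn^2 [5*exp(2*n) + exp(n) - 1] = (20*exp(n) + 1)*exp(n)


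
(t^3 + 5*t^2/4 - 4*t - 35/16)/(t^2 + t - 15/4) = (8*t^2 - 10*t - 7)/(4*(2*t - 3))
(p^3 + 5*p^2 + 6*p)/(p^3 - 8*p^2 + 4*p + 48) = p*(p + 3)/(p^2 - 10*p + 24)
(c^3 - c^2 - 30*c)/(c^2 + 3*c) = (c^2 - c - 30)/(c + 3)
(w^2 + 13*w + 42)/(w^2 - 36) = (w + 7)/(w - 6)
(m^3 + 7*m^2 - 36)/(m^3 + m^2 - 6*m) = (m + 6)/m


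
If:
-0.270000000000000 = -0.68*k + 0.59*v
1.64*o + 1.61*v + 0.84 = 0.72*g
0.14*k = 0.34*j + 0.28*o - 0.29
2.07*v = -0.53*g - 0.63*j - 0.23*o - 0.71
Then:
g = -6.39539111378103*v - 3.71599902459649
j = 3.47798173106911*v + 2.78176131499463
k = 0.867647058823529*v + 0.397058823529412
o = -3.78944000117216*v - 2.14360932787163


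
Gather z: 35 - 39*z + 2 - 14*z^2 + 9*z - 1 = -14*z^2 - 30*z + 36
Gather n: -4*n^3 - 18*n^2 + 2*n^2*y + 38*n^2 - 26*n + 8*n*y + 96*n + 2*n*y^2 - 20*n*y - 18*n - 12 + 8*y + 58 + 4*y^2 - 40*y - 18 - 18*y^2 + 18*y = -4*n^3 + n^2*(2*y + 20) + n*(2*y^2 - 12*y + 52) - 14*y^2 - 14*y + 28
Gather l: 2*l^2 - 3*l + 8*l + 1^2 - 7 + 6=2*l^2 + 5*l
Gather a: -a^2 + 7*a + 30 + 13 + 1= -a^2 + 7*a + 44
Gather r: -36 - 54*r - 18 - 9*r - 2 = -63*r - 56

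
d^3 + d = d*(d - I)*(d + I)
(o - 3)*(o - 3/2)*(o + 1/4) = o^3 - 17*o^2/4 + 27*o/8 + 9/8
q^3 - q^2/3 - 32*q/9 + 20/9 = (q - 5/3)*(q - 2/3)*(q + 2)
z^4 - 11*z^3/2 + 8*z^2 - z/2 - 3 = (z - 3)*(z - 2)*(z - 1)*(z + 1/2)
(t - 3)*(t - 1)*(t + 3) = t^3 - t^2 - 9*t + 9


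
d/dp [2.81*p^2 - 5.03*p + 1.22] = 5.62*p - 5.03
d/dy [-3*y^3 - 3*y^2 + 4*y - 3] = -9*y^2 - 6*y + 4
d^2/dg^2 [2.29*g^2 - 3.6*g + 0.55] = 4.58000000000000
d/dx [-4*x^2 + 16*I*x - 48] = -8*x + 16*I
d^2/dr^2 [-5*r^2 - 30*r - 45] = -10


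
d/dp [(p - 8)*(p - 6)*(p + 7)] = 3*p^2 - 14*p - 50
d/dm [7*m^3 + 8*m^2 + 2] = m*(21*m + 16)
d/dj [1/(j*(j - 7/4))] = 4*(7 - 8*j)/(j^2*(16*j^2 - 56*j + 49))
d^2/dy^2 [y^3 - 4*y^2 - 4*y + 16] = 6*y - 8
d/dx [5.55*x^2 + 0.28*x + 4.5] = 11.1*x + 0.28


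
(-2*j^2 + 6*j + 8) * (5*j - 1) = -10*j^3 + 32*j^2 + 34*j - 8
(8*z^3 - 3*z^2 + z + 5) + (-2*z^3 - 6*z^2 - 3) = 6*z^3 - 9*z^2 + z + 2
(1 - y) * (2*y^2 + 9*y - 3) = -2*y^3 - 7*y^2 + 12*y - 3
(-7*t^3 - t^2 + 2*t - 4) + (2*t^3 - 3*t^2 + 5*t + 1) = -5*t^3 - 4*t^2 + 7*t - 3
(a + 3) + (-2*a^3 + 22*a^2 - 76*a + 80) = -2*a^3 + 22*a^2 - 75*a + 83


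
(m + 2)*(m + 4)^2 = m^3 + 10*m^2 + 32*m + 32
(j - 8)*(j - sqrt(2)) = j^2 - 8*j - sqrt(2)*j + 8*sqrt(2)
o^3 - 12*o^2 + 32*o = o*(o - 8)*(o - 4)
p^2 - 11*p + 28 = (p - 7)*(p - 4)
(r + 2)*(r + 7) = r^2 + 9*r + 14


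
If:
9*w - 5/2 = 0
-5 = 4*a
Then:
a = -5/4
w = 5/18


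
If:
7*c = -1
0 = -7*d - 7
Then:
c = -1/7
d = -1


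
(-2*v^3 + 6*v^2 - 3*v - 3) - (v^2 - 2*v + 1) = -2*v^3 + 5*v^2 - v - 4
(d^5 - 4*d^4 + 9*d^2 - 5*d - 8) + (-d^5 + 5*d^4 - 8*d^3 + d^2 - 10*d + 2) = d^4 - 8*d^3 + 10*d^2 - 15*d - 6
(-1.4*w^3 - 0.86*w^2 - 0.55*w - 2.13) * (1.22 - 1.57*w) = 2.198*w^4 - 0.3578*w^3 - 0.1857*w^2 + 2.6731*w - 2.5986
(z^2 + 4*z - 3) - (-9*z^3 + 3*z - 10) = 9*z^3 + z^2 + z + 7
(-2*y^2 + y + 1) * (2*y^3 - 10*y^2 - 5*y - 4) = -4*y^5 + 22*y^4 + 2*y^3 - 7*y^2 - 9*y - 4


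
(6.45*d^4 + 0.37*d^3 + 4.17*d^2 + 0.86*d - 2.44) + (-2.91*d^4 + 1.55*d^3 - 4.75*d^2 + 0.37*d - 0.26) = 3.54*d^4 + 1.92*d^3 - 0.58*d^2 + 1.23*d - 2.7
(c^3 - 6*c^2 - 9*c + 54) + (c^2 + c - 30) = c^3 - 5*c^2 - 8*c + 24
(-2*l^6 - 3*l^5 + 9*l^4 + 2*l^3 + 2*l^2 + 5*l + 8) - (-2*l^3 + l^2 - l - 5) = -2*l^6 - 3*l^5 + 9*l^4 + 4*l^3 + l^2 + 6*l + 13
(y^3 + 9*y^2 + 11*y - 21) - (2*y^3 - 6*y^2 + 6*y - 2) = -y^3 + 15*y^2 + 5*y - 19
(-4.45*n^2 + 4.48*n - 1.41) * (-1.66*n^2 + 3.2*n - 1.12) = 7.387*n^4 - 21.6768*n^3 + 21.6606*n^2 - 9.5296*n + 1.5792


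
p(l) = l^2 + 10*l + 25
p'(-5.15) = -0.30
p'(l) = 2*l + 10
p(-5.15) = 0.02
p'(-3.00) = 4.00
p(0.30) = 28.09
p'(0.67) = 11.34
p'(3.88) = 17.76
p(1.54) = 42.77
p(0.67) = 32.15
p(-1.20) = 14.44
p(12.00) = 289.00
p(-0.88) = 16.97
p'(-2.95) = 4.10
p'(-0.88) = 8.24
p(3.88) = 78.85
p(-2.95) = 4.20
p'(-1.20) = 7.60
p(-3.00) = 4.00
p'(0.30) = 10.60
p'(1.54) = 13.08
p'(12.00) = 34.00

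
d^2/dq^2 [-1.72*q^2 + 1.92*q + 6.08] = -3.44000000000000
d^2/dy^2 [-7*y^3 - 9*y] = -42*y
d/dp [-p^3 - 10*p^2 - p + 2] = -3*p^2 - 20*p - 1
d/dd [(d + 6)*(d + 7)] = 2*d + 13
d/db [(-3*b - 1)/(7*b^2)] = (3*b + 2)/(7*b^3)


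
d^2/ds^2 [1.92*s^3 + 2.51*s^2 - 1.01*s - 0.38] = 11.52*s + 5.02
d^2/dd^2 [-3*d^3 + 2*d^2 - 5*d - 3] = 4 - 18*d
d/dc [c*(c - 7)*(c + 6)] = 3*c^2 - 2*c - 42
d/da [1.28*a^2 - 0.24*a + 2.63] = 2.56*a - 0.24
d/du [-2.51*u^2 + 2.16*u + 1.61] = 2.16 - 5.02*u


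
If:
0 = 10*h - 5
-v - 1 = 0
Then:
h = 1/2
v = -1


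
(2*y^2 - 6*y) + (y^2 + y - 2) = 3*y^2 - 5*y - 2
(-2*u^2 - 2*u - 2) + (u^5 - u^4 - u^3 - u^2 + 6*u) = u^5 - u^4 - u^3 - 3*u^2 + 4*u - 2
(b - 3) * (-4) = 12 - 4*b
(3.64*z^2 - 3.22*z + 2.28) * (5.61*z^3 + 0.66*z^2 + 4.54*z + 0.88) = 20.4204*z^5 - 15.6618*z^4 + 27.1912*z^3 - 9.9108*z^2 + 7.5176*z + 2.0064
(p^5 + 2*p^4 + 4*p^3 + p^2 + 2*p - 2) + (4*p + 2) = p^5 + 2*p^4 + 4*p^3 + p^2 + 6*p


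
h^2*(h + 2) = h^3 + 2*h^2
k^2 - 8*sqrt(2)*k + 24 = (k - 6*sqrt(2))*(k - 2*sqrt(2))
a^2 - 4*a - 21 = (a - 7)*(a + 3)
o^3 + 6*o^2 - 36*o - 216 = (o - 6)*(o + 6)^2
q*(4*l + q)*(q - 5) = 4*l*q^2 - 20*l*q + q^3 - 5*q^2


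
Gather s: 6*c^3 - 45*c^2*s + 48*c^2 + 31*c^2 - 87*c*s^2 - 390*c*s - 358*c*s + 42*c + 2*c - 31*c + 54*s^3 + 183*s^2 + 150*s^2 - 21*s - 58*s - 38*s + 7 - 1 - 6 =6*c^3 + 79*c^2 + 13*c + 54*s^3 + s^2*(333 - 87*c) + s*(-45*c^2 - 748*c - 117)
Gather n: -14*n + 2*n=-12*n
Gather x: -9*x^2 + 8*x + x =-9*x^2 + 9*x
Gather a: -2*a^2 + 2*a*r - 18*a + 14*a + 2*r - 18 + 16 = -2*a^2 + a*(2*r - 4) + 2*r - 2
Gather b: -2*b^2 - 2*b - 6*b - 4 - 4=-2*b^2 - 8*b - 8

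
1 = 1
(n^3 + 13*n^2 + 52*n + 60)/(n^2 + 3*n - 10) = (n^2 + 8*n + 12)/(n - 2)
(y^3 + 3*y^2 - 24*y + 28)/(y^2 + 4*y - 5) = (y^3 + 3*y^2 - 24*y + 28)/(y^2 + 4*y - 5)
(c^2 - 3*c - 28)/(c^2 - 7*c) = (c + 4)/c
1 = 1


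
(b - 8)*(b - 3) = b^2 - 11*b + 24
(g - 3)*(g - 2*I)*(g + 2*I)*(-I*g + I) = -I*g^4 + 4*I*g^3 - 7*I*g^2 + 16*I*g - 12*I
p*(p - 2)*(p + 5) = p^3 + 3*p^2 - 10*p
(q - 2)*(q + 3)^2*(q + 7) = q^4 + 11*q^3 + 25*q^2 - 39*q - 126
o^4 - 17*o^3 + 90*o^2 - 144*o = o*(o - 8)*(o - 6)*(o - 3)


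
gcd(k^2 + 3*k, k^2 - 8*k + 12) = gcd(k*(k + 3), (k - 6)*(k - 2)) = 1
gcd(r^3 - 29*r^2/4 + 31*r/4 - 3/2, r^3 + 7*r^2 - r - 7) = r - 1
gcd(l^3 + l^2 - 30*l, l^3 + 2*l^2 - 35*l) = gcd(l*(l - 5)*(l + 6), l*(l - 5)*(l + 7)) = l^2 - 5*l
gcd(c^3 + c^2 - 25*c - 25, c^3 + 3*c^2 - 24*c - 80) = c - 5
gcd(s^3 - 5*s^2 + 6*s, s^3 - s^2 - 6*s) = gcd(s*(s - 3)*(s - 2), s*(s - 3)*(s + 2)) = s^2 - 3*s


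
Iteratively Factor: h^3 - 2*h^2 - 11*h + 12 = (h - 4)*(h^2 + 2*h - 3) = (h - 4)*(h + 3)*(h - 1)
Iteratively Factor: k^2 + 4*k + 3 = (k + 1)*(k + 3)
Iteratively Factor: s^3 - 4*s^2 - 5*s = (s)*(s^2 - 4*s - 5) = s*(s - 5)*(s + 1)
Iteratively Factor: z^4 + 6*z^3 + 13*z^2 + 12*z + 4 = (z + 1)*(z^3 + 5*z^2 + 8*z + 4) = (z + 1)*(z + 2)*(z^2 + 3*z + 2) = (z + 1)*(z + 2)^2*(z + 1)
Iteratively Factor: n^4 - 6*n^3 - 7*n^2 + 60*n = (n - 5)*(n^3 - n^2 - 12*n) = (n - 5)*(n - 4)*(n^2 + 3*n) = (n - 5)*(n - 4)*(n + 3)*(n)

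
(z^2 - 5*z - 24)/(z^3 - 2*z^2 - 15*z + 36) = (z^2 - 5*z - 24)/(z^3 - 2*z^2 - 15*z + 36)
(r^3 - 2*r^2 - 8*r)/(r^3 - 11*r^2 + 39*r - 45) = r*(r^2 - 2*r - 8)/(r^3 - 11*r^2 + 39*r - 45)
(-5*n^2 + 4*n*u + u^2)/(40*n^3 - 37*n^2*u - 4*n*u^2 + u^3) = 1/(-8*n + u)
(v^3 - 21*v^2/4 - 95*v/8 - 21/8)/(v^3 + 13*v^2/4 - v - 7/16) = 2*(2*v^2 - 11*v - 21)/(4*v^2 + 12*v - 7)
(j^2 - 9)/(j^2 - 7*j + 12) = (j + 3)/(j - 4)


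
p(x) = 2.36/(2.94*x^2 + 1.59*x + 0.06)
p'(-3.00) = 0.08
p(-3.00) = 0.11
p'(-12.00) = 0.00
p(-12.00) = 0.01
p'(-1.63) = 0.68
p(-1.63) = 0.45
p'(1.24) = -0.49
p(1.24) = 0.36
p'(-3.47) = 0.05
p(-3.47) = 0.08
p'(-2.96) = 0.08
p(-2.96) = 0.11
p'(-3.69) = 0.04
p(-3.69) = 0.07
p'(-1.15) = 2.72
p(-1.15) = 1.11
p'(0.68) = -2.11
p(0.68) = 0.94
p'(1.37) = -0.38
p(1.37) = 0.30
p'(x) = 2.36*(-5.88*x - 1.59)/(2.94*x^2 + 1.59*x + 0.06)^2 = (-13.8768*x - 3.7524)/(2.94*x^2 + 1.59*x + 0.06)^2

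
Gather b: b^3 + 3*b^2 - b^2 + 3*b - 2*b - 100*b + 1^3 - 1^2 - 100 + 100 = b^3 + 2*b^2 - 99*b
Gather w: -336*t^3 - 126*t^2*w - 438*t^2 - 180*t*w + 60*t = -336*t^3 - 438*t^2 + 60*t + w*(-126*t^2 - 180*t)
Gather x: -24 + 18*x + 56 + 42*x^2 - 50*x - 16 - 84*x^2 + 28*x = -42*x^2 - 4*x + 16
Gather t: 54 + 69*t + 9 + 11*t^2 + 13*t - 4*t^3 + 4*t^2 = -4*t^3 + 15*t^2 + 82*t + 63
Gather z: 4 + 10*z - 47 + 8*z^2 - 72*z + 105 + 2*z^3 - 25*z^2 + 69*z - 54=2*z^3 - 17*z^2 + 7*z + 8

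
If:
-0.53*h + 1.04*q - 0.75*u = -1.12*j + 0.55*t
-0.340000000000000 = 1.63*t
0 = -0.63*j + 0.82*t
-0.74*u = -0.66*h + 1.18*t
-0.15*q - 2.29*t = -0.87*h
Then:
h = -0.59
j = -0.27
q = -0.26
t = -0.21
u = -0.20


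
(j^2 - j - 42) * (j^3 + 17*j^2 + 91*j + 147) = j^5 + 16*j^4 + 32*j^3 - 658*j^2 - 3969*j - 6174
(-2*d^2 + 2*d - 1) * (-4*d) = 8*d^3 - 8*d^2 + 4*d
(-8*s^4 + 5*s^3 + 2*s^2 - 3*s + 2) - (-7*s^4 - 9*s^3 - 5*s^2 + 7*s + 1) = -s^4 + 14*s^3 + 7*s^2 - 10*s + 1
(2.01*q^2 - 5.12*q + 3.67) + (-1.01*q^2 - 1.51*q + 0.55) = 1.0*q^2 - 6.63*q + 4.22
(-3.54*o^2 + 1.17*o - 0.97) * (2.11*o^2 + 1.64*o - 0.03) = -7.4694*o^4 - 3.3369*o^3 - 0.0217000000000001*o^2 - 1.6259*o + 0.0291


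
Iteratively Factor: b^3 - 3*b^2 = (b)*(b^2 - 3*b) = b*(b - 3)*(b)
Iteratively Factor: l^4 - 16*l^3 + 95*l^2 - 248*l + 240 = (l - 3)*(l^3 - 13*l^2 + 56*l - 80) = (l - 4)*(l - 3)*(l^2 - 9*l + 20) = (l - 4)^2*(l - 3)*(l - 5)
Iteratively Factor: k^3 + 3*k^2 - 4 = (k - 1)*(k^2 + 4*k + 4) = (k - 1)*(k + 2)*(k + 2)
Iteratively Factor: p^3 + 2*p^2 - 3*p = (p - 1)*(p^2 + 3*p) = (p - 1)*(p + 3)*(p)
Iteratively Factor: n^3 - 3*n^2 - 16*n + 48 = (n - 3)*(n^2 - 16) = (n - 3)*(n + 4)*(n - 4)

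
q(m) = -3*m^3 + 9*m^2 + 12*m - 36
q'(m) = -9*m^2 + 18*m + 12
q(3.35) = -7.58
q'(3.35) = -28.70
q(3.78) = -24.07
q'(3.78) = -48.56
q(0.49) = -28.31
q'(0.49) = 18.66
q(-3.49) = 159.27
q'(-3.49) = -160.44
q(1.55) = -6.95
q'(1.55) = 18.28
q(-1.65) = -17.82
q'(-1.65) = -42.20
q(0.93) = -19.47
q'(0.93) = 20.96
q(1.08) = -16.32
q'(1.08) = 20.94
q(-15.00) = 11934.00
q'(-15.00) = -2283.00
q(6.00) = -288.00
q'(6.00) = -204.00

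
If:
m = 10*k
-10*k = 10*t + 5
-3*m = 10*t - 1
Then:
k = 3/10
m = 3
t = -4/5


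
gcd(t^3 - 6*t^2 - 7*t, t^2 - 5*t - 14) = t - 7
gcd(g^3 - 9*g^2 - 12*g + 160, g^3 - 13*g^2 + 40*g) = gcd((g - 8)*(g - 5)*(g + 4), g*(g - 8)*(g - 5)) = g^2 - 13*g + 40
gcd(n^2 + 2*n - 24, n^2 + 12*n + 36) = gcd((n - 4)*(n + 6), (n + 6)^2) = n + 6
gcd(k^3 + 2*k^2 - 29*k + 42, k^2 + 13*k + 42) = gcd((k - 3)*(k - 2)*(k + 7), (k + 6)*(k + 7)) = k + 7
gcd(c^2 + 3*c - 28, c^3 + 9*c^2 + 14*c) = c + 7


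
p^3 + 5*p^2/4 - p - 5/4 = (p - 1)*(p + 1)*(p + 5/4)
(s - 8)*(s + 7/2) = s^2 - 9*s/2 - 28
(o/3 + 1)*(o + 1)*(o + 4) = o^3/3 + 8*o^2/3 + 19*o/3 + 4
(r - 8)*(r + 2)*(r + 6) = r^3 - 52*r - 96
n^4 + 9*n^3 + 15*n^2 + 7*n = n*(n + 1)^2*(n + 7)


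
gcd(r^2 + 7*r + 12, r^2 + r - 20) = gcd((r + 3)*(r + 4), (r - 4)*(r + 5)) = 1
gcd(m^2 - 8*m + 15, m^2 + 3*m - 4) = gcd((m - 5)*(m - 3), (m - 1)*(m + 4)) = 1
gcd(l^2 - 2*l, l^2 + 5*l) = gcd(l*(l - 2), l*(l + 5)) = l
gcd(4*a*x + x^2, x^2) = x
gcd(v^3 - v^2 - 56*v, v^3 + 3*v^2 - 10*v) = v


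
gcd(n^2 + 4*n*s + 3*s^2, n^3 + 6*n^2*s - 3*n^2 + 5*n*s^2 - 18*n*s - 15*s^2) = n + s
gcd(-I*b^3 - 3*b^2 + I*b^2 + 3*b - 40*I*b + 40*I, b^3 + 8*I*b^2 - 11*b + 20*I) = b + 5*I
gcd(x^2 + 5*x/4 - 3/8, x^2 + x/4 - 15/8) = x + 3/2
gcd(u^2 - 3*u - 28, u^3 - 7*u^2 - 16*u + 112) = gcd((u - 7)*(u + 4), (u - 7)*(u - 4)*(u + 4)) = u^2 - 3*u - 28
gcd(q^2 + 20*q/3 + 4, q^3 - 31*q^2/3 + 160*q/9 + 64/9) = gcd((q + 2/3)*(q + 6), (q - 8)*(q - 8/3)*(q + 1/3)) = 1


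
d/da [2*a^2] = 4*a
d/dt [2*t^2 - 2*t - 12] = 4*t - 2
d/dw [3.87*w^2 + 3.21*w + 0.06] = 7.74*w + 3.21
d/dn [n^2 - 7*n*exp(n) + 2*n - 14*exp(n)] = -7*n*exp(n) + 2*n - 21*exp(n) + 2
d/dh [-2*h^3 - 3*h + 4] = -6*h^2 - 3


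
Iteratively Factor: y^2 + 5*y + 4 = (y + 4)*(y + 1)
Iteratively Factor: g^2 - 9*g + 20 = (g - 4)*(g - 5)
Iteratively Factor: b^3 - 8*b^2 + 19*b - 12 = (b - 4)*(b^2 - 4*b + 3) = (b - 4)*(b - 1)*(b - 3)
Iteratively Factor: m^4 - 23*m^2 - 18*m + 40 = (m - 1)*(m^3 + m^2 - 22*m - 40) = (m - 1)*(m + 4)*(m^2 - 3*m - 10) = (m - 1)*(m + 2)*(m + 4)*(m - 5)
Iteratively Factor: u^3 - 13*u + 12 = (u - 3)*(u^2 + 3*u - 4) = (u - 3)*(u - 1)*(u + 4)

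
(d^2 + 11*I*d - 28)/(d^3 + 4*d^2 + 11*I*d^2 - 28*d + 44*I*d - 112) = 1/(d + 4)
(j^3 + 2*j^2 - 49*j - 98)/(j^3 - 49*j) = (j + 2)/j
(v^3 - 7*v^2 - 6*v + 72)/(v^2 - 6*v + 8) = (v^2 - 3*v - 18)/(v - 2)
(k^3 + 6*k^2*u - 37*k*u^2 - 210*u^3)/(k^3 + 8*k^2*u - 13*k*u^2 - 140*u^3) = (-k + 6*u)/(-k + 4*u)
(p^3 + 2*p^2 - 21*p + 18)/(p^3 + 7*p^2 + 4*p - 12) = (p - 3)/(p + 2)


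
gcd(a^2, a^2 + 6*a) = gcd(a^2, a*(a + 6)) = a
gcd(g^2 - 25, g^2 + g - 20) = g + 5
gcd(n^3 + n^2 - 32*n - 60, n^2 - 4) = n + 2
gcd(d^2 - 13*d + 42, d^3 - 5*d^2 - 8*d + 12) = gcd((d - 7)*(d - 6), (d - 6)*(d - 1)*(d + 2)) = d - 6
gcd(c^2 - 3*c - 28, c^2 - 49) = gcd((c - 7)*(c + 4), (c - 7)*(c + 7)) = c - 7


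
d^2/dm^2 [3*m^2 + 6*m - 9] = 6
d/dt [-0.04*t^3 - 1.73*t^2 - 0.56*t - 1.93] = -0.12*t^2 - 3.46*t - 0.56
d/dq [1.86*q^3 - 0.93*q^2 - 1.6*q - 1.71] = 5.58*q^2 - 1.86*q - 1.6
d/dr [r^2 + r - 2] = 2*r + 1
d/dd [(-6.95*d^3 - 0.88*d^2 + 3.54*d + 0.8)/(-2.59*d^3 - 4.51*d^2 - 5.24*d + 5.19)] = (29.0653*d^4 + 91.1732*d^3 - 81.4189*d^2 - 1.9184*d + 22.5646)/(6.7081*d^6 + 23.3618*d^5 + 47.4833*d^4 + 20.3806*d^3 - 19.3562*d^2 - 54.3912*d + 26.9361)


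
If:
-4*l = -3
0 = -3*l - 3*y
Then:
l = 3/4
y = -3/4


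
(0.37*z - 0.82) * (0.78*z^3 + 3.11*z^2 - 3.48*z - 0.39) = 0.2886*z^4 + 0.5111*z^3 - 3.8378*z^2 + 2.7093*z + 0.3198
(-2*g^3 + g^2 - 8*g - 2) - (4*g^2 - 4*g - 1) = -2*g^3 - 3*g^2 - 4*g - 1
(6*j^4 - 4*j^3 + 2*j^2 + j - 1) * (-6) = -36*j^4 + 24*j^3 - 12*j^2 - 6*j + 6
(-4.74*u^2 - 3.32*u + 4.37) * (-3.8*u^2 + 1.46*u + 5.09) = 18.012*u^4 + 5.6956*u^3 - 45.5798*u^2 - 10.5186*u + 22.2433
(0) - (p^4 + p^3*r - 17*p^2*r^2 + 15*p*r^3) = -p^4 - p^3*r + 17*p^2*r^2 - 15*p*r^3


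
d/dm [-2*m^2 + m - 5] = 1 - 4*m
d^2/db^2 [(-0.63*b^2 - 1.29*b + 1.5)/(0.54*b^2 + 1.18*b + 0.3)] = (2.22044604925031e-16*b^4 + 0.0505440000000013*b^3 + 3.23676*b^2 + 6.98868*b + 4.49112)/(0.157464*b^6 + 1.032264*b^5 + 2.518128*b^4 + 2.789992*b^3 + 1.39896*b^2 + 0.3186*b + 0.027)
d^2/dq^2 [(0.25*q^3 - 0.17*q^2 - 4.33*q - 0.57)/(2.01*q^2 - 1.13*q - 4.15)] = (-30.950308*q^3 - 15.291222*q^2 - 183.110574*q + 23.790444)/(8.120601*q^6 - 13.695939*q^5 - 42.599538*q^4 + 55.112473*q^3 + 87.95427*q^2 - 58.384275*q - 71.473375)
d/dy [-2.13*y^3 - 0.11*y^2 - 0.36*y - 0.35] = -6.39*y^2 - 0.22*y - 0.36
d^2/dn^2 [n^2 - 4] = 2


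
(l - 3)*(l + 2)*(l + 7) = l^3 + 6*l^2 - 13*l - 42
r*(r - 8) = r^2 - 8*r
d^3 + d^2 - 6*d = d*(d - 2)*(d + 3)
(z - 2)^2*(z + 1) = z^3 - 3*z^2 + 4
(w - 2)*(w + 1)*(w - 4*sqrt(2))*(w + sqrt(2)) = w^4 - 3*sqrt(2)*w^3 - w^3 - 10*w^2 + 3*sqrt(2)*w^2 + 8*w + 6*sqrt(2)*w + 16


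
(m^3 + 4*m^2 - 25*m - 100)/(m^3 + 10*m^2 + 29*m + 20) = (m - 5)/(m + 1)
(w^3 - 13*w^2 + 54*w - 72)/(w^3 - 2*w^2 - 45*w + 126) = (w - 4)/(w + 7)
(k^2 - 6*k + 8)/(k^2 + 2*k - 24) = (k - 2)/(k + 6)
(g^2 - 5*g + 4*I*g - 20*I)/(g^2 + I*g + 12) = (g - 5)/(g - 3*I)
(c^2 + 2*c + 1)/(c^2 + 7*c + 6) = (c + 1)/(c + 6)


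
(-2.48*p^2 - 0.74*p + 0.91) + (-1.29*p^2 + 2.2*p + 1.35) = -3.77*p^2 + 1.46*p + 2.26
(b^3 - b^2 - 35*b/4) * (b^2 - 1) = b^5 - b^4 - 39*b^3/4 + b^2 + 35*b/4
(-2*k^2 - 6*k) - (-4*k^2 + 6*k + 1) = 2*k^2 - 12*k - 1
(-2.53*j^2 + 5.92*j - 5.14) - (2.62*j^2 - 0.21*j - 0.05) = -5.15*j^2 + 6.13*j - 5.09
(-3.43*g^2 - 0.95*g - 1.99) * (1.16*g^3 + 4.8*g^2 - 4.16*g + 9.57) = -3.9788*g^5 - 17.566*g^4 + 7.4004*g^3 - 38.4251*g^2 - 0.8131*g - 19.0443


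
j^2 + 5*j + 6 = (j + 2)*(j + 3)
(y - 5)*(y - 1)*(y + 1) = y^3 - 5*y^2 - y + 5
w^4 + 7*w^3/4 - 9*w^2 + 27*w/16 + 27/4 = (w - 3/2)^2*(w + 3/4)*(w + 4)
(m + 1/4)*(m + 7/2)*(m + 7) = m^3 + 43*m^2/4 + 217*m/8 + 49/8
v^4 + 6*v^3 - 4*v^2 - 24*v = v*(v - 2)*(v + 2)*(v + 6)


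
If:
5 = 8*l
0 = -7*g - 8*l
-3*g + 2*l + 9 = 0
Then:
No Solution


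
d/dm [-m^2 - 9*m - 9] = -2*m - 9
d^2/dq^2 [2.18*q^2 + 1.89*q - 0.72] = 4.36000000000000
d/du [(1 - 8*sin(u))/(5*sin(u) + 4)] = -37*cos(u)/(5*sin(u) + 4)^2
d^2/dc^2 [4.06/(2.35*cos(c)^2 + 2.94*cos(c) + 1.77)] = (-89.6854*(1 - cos(c)^2)^2 - 84.1516200000001*cos(c)^3 - 12.385436*cos(c)^2 + 189.430668*cos(c) + 126.096292)/(2.35*cos(c)^2 + 2.94*cos(c) + 1.77)^3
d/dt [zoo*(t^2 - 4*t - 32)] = zoo*(t - 2)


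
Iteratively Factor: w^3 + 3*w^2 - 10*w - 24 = (w + 2)*(w^2 + w - 12) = (w - 3)*(w + 2)*(w + 4)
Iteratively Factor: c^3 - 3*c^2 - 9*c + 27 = (c - 3)*(c^2 - 9) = (c - 3)^2*(c + 3)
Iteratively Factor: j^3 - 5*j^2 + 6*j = (j)*(j^2 - 5*j + 6) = j*(j - 2)*(j - 3)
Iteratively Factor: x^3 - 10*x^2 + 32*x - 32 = (x - 4)*(x^2 - 6*x + 8) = (x - 4)^2*(x - 2)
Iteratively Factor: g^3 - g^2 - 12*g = (g)*(g^2 - g - 12) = g*(g + 3)*(g - 4)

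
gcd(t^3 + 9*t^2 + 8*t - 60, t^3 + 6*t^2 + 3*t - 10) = t + 5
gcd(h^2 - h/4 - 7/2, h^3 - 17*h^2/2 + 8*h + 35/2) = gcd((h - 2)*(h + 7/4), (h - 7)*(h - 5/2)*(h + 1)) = 1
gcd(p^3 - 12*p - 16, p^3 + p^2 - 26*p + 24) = p - 4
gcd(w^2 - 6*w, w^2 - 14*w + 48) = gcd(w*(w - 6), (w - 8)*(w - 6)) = w - 6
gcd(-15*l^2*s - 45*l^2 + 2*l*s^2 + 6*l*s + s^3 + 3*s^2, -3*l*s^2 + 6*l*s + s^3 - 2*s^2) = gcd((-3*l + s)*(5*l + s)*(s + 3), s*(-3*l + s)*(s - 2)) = -3*l + s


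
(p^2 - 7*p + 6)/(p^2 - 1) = (p - 6)/(p + 1)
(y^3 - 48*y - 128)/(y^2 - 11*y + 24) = (y^2 + 8*y + 16)/(y - 3)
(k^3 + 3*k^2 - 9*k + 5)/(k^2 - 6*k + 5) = (k^2 + 4*k - 5)/(k - 5)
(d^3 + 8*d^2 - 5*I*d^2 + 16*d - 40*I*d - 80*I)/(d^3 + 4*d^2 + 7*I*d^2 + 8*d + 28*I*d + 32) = (d^2 + d*(4 - 5*I) - 20*I)/(d^2 + 7*I*d + 8)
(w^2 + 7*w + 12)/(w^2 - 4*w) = (w^2 + 7*w + 12)/(w*(w - 4))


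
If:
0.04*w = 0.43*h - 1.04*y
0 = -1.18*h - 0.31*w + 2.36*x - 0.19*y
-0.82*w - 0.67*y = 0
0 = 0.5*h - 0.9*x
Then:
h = 0.00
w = 0.00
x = 0.00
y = 0.00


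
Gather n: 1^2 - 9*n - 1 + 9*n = 0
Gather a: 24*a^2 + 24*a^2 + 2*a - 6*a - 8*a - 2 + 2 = 48*a^2 - 12*a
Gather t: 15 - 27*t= 15 - 27*t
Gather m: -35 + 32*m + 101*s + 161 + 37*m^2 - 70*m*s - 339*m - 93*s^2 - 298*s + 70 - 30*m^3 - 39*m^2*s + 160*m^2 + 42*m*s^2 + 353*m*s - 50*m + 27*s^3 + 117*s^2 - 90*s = -30*m^3 + m^2*(197 - 39*s) + m*(42*s^2 + 283*s - 357) + 27*s^3 + 24*s^2 - 287*s + 196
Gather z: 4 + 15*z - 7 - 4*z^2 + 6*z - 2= -4*z^2 + 21*z - 5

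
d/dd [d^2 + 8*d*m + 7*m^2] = 2*d + 8*m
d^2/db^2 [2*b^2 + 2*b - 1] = 4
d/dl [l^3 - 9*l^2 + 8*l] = 3*l^2 - 18*l + 8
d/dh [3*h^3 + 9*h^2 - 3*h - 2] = 9*h^2 + 18*h - 3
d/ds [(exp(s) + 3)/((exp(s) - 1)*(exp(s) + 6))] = (-exp(2*s) - 6*exp(s) - 21)*exp(s)/(exp(4*s) + 10*exp(3*s) + 13*exp(2*s) - 60*exp(s) + 36)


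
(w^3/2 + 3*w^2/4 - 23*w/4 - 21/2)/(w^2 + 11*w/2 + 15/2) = (2*w^2 - 3*w - 14)/(2*(2*w + 5))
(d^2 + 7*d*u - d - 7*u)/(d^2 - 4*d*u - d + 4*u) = (-d - 7*u)/(-d + 4*u)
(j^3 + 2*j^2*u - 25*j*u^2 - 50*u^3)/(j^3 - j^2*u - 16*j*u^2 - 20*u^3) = (j + 5*u)/(j + 2*u)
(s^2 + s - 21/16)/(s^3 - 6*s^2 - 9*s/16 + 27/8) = (4*s + 7)/(4*s^2 - 21*s - 18)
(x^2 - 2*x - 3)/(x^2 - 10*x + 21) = (x + 1)/(x - 7)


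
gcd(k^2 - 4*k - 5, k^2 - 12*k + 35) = k - 5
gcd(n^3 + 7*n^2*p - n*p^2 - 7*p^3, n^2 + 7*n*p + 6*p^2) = n + p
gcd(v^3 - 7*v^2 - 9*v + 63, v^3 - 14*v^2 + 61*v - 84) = v^2 - 10*v + 21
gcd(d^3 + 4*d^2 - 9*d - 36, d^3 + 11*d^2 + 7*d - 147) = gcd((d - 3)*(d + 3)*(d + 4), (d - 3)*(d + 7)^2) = d - 3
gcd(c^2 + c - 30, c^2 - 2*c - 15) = c - 5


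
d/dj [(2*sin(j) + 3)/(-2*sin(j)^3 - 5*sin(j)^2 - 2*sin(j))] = 2*(18*sin(j) - sin(3*j) - 7*cos(2*j) + 10)*cos(j)/((sin(j) + 2)^2*(2*sin(j) + 1)^2*sin(j)^2)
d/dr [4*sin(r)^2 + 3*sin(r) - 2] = (8*sin(r) + 3)*cos(r)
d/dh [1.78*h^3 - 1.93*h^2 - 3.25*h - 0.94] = 5.34*h^2 - 3.86*h - 3.25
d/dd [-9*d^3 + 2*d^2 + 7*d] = -27*d^2 + 4*d + 7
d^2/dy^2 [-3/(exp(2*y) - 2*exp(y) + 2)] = 6*(-4*(1 - exp(y))^2*exp(y) + (2*exp(y) - 1)*(exp(2*y) - 2*exp(y) + 2))*exp(y)/(exp(2*y) - 2*exp(y) + 2)^3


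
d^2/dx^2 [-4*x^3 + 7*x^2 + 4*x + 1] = 14 - 24*x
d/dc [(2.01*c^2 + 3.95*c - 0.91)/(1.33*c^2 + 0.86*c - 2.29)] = (-3.5249*c^2 - 6.7852*c - 8.2629)/(1.7689*c^4 + 2.2876*c^3 - 5.3518*c^2 - 3.9388*c + 5.2441)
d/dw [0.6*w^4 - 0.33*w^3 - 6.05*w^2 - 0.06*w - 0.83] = 2.4*w^3 - 0.99*w^2 - 12.1*w - 0.06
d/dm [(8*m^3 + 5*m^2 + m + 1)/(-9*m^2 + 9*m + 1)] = 2*(-36*m^4 + 72*m^3 + 39*m^2 + 14*m - 4)/(81*m^4 - 162*m^3 + 63*m^2 + 18*m + 1)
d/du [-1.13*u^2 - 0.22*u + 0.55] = -2.26*u - 0.22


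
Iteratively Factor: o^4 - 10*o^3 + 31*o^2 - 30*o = (o - 2)*(o^3 - 8*o^2 + 15*o) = (o - 5)*(o - 2)*(o^2 - 3*o) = (o - 5)*(o - 3)*(o - 2)*(o)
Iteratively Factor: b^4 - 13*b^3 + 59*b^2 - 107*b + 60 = (b - 4)*(b^3 - 9*b^2 + 23*b - 15) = (b - 4)*(b - 3)*(b^2 - 6*b + 5) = (b - 4)*(b - 3)*(b - 1)*(b - 5)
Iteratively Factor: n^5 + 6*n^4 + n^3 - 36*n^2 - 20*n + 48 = (n - 2)*(n^4 + 8*n^3 + 17*n^2 - 2*n - 24) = (n - 2)*(n + 4)*(n^3 + 4*n^2 + n - 6) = (n - 2)*(n - 1)*(n + 4)*(n^2 + 5*n + 6) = (n - 2)*(n - 1)*(n + 3)*(n + 4)*(n + 2)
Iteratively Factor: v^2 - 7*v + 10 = (v - 5)*(v - 2)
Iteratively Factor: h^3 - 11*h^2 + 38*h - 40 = (h - 5)*(h^2 - 6*h + 8) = (h - 5)*(h - 4)*(h - 2)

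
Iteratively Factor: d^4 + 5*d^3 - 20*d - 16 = (d + 1)*(d^3 + 4*d^2 - 4*d - 16) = (d - 2)*(d + 1)*(d^2 + 6*d + 8) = (d - 2)*(d + 1)*(d + 2)*(d + 4)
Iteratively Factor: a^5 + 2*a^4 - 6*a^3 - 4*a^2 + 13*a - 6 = (a - 1)*(a^4 + 3*a^3 - 3*a^2 - 7*a + 6) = (a - 1)*(a + 2)*(a^3 + a^2 - 5*a + 3) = (a - 1)^2*(a + 2)*(a^2 + 2*a - 3) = (a - 1)^2*(a + 2)*(a + 3)*(a - 1)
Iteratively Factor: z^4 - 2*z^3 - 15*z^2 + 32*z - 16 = (z - 1)*(z^3 - z^2 - 16*z + 16) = (z - 1)^2*(z^2 - 16) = (z - 1)^2*(z + 4)*(z - 4)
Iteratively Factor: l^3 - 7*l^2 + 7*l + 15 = (l - 5)*(l^2 - 2*l - 3) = (l - 5)*(l - 3)*(l + 1)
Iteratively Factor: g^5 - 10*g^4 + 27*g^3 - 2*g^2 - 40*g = (g - 5)*(g^4 - 5*g^3 + 2*g^2 + 8*g) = g*(g - 5)*(g^3 - 5*g^2 + 2*g + 8) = g*(g - 5)*(g - 4)*(g^2 - g - 2) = g*(g - 5)*(g - 4)*(g + 1)*(g - 2)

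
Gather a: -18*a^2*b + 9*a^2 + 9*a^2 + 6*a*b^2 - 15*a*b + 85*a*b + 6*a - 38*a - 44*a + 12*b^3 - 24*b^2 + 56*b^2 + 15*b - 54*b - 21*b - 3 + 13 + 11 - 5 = a^2*(18 - 18*b) + a*(6*b^2 + 70*b - 76) + 12*b^3 + 32*b^2 - 60*b + 16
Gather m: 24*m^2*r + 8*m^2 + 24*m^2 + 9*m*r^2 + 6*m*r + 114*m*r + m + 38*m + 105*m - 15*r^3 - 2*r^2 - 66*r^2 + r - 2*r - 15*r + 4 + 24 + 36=m^2*(24*r + 32) + m*(9*r^2 + 120*r + 144) - 15*r^3 - 68*r^2 - 16*r + 64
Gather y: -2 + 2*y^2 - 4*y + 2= 2*y^2 - 4*y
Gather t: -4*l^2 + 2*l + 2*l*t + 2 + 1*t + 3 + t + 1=-4*l^2 + 2*l + t*(2*l + 2) + 6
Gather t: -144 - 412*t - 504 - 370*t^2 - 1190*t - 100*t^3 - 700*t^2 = -100*t^3 - 1070*t^2 - 1602*t - 648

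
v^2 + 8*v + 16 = (v + 4)^2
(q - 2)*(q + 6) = q^2 + 4*q - 12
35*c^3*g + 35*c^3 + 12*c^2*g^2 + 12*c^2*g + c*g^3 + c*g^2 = (5*c + g)*(7*c + g)*(c*g + c)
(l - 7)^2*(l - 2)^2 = l^4 - 18*l^3 + 109*l^2 - 252*l + 196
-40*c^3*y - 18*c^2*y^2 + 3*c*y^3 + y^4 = y*(-4*c + y)*(2*c + y)*(5*c + y)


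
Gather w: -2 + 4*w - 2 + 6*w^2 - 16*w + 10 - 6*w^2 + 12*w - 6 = 0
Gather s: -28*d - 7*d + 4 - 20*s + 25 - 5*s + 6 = -35*d - 25*s + 35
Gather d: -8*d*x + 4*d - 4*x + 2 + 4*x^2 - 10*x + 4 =d*(4 - 8*x) + 4*x^2 - 14*x + 6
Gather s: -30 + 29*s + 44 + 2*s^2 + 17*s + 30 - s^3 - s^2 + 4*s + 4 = -s^3 + s^2 + 50*s + 48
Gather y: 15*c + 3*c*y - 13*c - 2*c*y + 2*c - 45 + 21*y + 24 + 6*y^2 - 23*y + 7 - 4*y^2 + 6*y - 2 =4*c + 2*y^2 + y*(c + 4) - 16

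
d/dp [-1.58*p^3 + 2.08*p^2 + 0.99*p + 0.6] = -4.74*p^2 + 4.16*p + 0.99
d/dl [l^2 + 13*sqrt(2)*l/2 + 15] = 2*l + 13*sqrt(2)/2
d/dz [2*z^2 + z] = 4*z + 1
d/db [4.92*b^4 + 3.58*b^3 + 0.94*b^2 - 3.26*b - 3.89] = 19.68*b^3 + 10.74*b^2 + 1.88*b - 3.26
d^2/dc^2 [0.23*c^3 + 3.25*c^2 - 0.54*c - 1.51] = 1.38*c + 6.5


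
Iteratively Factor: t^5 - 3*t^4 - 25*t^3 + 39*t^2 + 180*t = (t)*(t^4 - 3*t^3 - 25*t^2 + 39*t + 180) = t*(t - 4)*(t^3 + t^2 - 21*t - 45) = t*(t - 4)*(t + 3)*(t^2 - 2*t - 15) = t*(t - 4)*(t + 3)^2*(t - 5)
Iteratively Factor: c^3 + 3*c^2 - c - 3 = (c - 1)*(c^2 + 4*c + 3) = (c - 1)*(c + 1)*(c + 3)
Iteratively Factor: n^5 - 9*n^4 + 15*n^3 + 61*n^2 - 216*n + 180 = (n - 3)*(n^4 - 6*n^3 - 3*n^2 + 52*n - 60) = (n - 3)*(n - 2)*(n^3 - 4*n^2 - 11*n + 30) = (n - 3)*(n - 2)^2*(n^2 - 2*n - 15) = (n - 5)*(n - 3)*(n - 2)^2*(n + 3)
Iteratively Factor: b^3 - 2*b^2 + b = (b - 1)*(b^2 - b) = (b - 1)^2*(b)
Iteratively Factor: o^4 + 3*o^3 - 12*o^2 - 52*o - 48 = (o + 2)*(o^3 + o^2 - 14*o - 24) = (o + 2)*(o + 3)*(o^2 - 2*o - 8) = (o + 2)^2*(o + 3)*(o - 4)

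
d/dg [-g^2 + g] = 1 - 2*g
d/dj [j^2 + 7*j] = 2*j + 7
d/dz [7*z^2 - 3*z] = 14*z - 3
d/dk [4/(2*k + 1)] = -8/(2*k + 1)^2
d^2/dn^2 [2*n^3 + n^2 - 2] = 12*n + 2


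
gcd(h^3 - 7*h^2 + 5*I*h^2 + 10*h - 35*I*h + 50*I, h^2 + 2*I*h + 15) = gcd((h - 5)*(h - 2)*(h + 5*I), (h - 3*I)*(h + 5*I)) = h + 5*I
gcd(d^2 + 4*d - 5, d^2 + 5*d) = d + 5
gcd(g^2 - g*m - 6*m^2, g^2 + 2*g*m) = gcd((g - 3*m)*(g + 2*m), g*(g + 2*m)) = g + 2*m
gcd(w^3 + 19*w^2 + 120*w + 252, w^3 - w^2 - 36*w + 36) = w + 6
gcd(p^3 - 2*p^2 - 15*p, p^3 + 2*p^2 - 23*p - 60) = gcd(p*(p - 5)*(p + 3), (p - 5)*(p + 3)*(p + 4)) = p^2 - 2*p - 15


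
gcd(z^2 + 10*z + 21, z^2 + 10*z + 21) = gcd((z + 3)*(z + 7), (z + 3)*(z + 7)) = z^2 + 10*z + 21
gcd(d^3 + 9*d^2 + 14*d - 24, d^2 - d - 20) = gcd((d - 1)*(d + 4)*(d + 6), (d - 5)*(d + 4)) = d + 4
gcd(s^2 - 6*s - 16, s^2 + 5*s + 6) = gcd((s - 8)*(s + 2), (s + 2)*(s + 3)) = s + 2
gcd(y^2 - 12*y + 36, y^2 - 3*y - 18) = y - 6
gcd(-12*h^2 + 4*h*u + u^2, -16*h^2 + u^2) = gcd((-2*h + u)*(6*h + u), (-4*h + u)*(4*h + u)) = 1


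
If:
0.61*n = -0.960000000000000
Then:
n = -1.57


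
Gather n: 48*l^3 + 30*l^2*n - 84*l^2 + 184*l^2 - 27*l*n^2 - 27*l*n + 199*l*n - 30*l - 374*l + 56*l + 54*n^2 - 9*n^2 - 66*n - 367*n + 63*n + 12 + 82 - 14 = 48*l^3 + 100*l^2 - 348*l + n^2*(45 - 27*l) + n*(30*l^2 + 172*l - 370) + 80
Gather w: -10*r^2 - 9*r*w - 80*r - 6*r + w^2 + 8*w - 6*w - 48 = -10*r^2 - 86*r + w^2 + w*(2 - 9*r) - 48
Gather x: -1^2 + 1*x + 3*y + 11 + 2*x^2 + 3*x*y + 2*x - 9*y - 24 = 2*x^2 + x*(3*y + 3) - 6*y - 14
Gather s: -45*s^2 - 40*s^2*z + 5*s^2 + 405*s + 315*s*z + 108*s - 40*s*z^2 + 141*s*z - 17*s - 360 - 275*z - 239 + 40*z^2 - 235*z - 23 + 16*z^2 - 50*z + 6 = s^2*(-40*z - 40) + s*(-40*z^2 + 456*z + 496) + 56*z^2 - 560*z - 616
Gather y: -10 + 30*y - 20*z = 30*y - 20*z - 10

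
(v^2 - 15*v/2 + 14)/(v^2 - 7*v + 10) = (v^2 - 15*v/2 + 14)/(v^2 - 7*v + 10)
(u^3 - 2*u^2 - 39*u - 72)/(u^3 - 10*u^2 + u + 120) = (u + 3)/(u - 5)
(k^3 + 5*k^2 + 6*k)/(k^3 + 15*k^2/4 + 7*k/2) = 4*(k + 3)/(4*k + 7)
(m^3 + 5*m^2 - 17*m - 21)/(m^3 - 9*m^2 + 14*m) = (m^3 + 5*m^2 - 17*m - 21)/(m*(m^2 - 9*m + 14))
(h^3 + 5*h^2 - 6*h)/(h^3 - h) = (h + 6)/(h + 1)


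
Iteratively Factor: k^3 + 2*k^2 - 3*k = (k + 3)*(k^2 - k) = k*(k + 3)*(k - 1)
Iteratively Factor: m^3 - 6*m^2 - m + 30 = (m - 3)*(m^2 - 3*m - 10) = (m - 3)*(m + 2)*(m - 5)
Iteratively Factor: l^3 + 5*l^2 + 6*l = (l)*(l^2 + 5*l + 6) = l*(l + 3)*(l + 2)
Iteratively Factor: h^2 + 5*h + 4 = (h + 4)*(h + 1)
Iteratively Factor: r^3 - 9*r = (r + 3)*(r^2 - 3*r) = (r - 3)*(r + 3)*(r)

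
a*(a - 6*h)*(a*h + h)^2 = a^4*h^2 - 6*a^3*h^3 + 2*a^3*h^2 - 12*a^2*h^3 + a^2*h^2 - 6*a*h^3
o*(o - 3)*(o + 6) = o^3 + 3*o^2 - 18*o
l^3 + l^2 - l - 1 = (l - 1)*(l + 1)^2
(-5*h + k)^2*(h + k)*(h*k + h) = 25*h^4*k + 25*h^4 + 15*h^3*k^2 + 15*h^3*k - 9*h^2*k^3 - 9*h^2*k^2 + h*k^4 + h*k^3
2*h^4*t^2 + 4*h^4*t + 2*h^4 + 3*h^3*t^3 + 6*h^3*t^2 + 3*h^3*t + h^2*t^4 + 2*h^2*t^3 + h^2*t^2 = (h + t)*(2*h + t)*(h*t + h)^2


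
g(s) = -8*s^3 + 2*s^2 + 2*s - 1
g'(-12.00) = -3502.00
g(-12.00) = 14087.00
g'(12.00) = -3406.00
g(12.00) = -13513.00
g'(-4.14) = -425.91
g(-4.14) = 592.66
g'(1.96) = -82.36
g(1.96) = -49.63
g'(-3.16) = -250.29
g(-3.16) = 265.09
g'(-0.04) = 1.80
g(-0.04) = -1.08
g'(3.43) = -266.64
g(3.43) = -293.44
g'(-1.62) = -67.47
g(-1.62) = 35.02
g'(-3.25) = -264.50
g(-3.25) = 288.25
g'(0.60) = -4.24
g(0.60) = -0.81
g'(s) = -24*s^2 + 4*s + 2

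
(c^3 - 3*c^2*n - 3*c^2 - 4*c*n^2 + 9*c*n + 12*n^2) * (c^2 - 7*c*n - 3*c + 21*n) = c^5 - 10*c^4*n - 6*c^4 + 17*c^3*n^2 + 60*c^3*n + 9*c^3 + 28*c^2*n^3 - 102*c^2*n^2 - 90*c^2*n - 168*c*n^3 + 153*c*n^2 + 252*n^3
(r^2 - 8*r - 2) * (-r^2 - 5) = -r^4 + 8*r^3 - 3*r^2 + 40*r + 10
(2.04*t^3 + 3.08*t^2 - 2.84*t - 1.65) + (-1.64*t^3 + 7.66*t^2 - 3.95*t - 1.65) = 0.4*t^3 + 10.74*t^2 - 6.79*t - 3.3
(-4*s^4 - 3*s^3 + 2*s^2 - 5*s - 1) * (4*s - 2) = -16*s^5 - 4*s^4 + 14*s^3 - 24*s^2 + 6*s + 2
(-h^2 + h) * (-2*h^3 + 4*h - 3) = 2*h^5 - 2*h^4 - 4*h^3 + 7*h^2 - 3*h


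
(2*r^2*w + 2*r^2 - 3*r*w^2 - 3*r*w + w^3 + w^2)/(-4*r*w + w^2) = (-2*r^2*w - 2*r^2 + 3*r*w^2 + 3*r*w - w^3 - w^2)/(w*(4*r - w))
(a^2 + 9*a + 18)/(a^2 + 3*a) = (a + 6)/a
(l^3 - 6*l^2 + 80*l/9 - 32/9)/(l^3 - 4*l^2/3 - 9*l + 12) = (3*l^2 - 14*l + 8)/(3*(l^2 - 9))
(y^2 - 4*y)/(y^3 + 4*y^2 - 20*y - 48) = y/(y^2 + 8*y + 12)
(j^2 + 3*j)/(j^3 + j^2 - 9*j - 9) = j/(j^2 - 2*j - 3)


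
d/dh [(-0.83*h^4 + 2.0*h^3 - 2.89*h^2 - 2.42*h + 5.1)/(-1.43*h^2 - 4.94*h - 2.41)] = (2.3738*h^5 + 9.4406*h^4 - 11.7588*h^3 - 3.644*h^2 + 28.5158*h + 31.0262)/(2.0449*h^4 + 14.1284*h^3 + 31.2962*h^2 + 23.8108*h + 5.8081)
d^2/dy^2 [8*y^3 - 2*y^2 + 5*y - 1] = 48*y - 4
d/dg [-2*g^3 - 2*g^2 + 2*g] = -6*g^2 - 4*g + 2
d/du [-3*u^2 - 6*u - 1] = -6*u - 6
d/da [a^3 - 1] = 3*a^2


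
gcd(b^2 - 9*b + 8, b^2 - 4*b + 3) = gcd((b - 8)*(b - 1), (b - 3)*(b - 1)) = b - 1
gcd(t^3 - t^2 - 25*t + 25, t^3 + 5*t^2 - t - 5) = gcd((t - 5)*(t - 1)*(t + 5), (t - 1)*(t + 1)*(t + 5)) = t^2 + 4*t - 5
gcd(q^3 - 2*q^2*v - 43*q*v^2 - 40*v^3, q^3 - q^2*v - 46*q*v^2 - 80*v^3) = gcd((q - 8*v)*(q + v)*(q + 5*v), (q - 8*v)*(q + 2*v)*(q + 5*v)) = q^2 - 3*q*v - 40*v^2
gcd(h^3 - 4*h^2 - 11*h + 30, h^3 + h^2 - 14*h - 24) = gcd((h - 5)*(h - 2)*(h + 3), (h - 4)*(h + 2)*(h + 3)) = h + 3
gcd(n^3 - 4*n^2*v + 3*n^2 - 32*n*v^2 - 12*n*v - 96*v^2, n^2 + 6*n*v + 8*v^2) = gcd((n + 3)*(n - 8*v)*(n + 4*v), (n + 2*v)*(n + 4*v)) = n + 4*v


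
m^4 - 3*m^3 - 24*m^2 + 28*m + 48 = (m - 6)*(m - 2)*(m + 1)*(m + 4)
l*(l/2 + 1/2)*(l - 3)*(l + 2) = l^4/2 - 7*l^2/2 - 3*l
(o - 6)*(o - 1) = o^2 - 7*o + 6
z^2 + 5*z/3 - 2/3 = (z - 1/3)*(z + 2)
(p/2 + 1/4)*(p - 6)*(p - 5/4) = p^3/2 - 27*p^2/8 + 31*p/16 + 15/8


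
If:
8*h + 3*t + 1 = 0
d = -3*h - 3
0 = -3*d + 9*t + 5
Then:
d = -26/5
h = 11/15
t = -103/45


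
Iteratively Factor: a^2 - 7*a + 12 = (a - 4)*(a - 3)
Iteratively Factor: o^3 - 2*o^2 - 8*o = (o)*(o^2 - 2*o - 8) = o*(o - 4)*(o + 2)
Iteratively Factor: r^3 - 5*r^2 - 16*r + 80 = (r + 4)*(r^2 - 9*r + 20) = (r - 5)*(r + 4)*(r - 4)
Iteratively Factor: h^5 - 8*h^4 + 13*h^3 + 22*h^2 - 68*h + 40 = (h + 2)*(h^4 - 10*h^3 + 33*h^2 - 44*h + 20) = (h - 2)*(h + 2)*(h^3 - 8*h^2 + 17*h - 10) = (h - 2)*(h - 1)*(h + 2)*(h^2 - 7*h + 10) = (h - 5)*(h - 2)*(h - 1)*(h + 2)*(h - 2)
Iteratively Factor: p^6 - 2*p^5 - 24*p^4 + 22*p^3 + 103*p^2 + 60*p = (p + 1)*(p^5 - 3*p^4 - 21*p^3 + 43*p^2 + 60*p) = p*(p + 1)*(p^4 - 3*p^3 - 21*p^2 + 43*p + 60) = p*(p - 3)*(p + 1)*(p^3 - 21*p - 20) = p*(p - 3)*(p + 1)^2*(p^2 - p - 20) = p*(p - 3)*(p + 1)^2*(p + 4)*(p - 5)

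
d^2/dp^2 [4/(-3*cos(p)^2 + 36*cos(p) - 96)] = 4*(4*sin(p)^4 - 18*sin(p)^2 + 429*cos(p) - 9*cos(3*p) - 210)/(3*(cos(p) - 8)^3*(cos(p) - 4)^3)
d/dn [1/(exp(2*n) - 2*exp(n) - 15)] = 2*(1 - exp(n))*exp(n)/(-exp(2*n) + 2*exp(n) + 15)^2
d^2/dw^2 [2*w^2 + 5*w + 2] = 4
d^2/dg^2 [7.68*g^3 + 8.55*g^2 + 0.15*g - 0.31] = 46.08*g + 17.1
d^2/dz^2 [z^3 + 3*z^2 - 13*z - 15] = 6*z + 6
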